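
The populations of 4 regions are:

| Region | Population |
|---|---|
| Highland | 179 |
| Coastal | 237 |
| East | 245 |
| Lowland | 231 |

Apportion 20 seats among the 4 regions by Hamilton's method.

Highland 4, Coastal 5, East 6, Lowland 5

The standard divisor is 892/20 ≈ 44.6.
Standard quotas: Highland 4.013, Coastal 5.314, East 5.493, Lowland 5.179.
Lower quotas: Highland 4, Coastal 5, East 5, Lowland 5 (sum 19, leaving 1 seat).
Remainders in descending order: East 0.493, Coastal 0.314, Lowland 0.179, Highland 0.013.
Largest remainder: East receives the extra seat.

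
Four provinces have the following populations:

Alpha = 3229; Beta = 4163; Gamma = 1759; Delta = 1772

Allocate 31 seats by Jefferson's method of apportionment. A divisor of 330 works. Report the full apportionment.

Alpha 9; Beta 12; Gamma 5; Delta 5

With modified divisor 330: modified quotas Alpha 9.785, Beta 12.615, Gamma 5.330, Delta 5.370.
Rounding down: Alpha 9, Beta 12, Gamma 5, Delta 5 (total 31).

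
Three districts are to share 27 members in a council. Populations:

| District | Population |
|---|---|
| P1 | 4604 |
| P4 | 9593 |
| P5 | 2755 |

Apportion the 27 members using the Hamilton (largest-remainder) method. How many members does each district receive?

Standard divisor: 16952 ÷ 27 ≈ 627.852.
Standard quotas: P1 7.3329, P4 15.2791, P5 4.3880.
Lower quotas: P1 7, P4 15, P5 4 (sum 26, leaving 1 seat).
Remainders in descending order: P5 0.3880, P1 0.3329, P4 0.2791.
Largest remainder: P5 receives the extra seat.

P1: 7, P4: 15, P5: 5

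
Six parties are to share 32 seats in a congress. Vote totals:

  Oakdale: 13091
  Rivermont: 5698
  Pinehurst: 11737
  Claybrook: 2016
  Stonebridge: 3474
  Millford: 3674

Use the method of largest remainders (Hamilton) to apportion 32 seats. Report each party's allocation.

The standard divisor is 39690/32 ≈ 1240.312.
Standard quotas: Oakdale 10.5546, Rivermont 4.5940, Pinehurst 9.4629, Claybrook 1.6254, Stonebridge 2.8009, Millford 2.9622.
Lower quotas: Oakdale 10, Rivermont 4, Pinehurst 9, Claybrook 1, Stonebridge 2, Millford 2 (sum 28, leaving 4 seats).
Remainders in descending order: Millford 0.9622, Stonebridge 0.8009, Claybrook 0.6254, Rivermont 0.5940, Oakdale 0.5546, Pinehurst 0.4629.
Largest remainders: Millford, Stonebridge, Claybrook, Rivermont receive the extra seats.

Oakdale=10; Rivermont=5; Pinehurst=9; Claybrook=2; Stonebridge=3; Millford=3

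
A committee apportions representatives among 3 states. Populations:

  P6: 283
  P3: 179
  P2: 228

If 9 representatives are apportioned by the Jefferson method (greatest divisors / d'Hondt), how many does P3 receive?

Standard divisor 690/9 ≈ 76.667; standard quotas: P6 3.691, P3 2.335, P2 2.974.
Rounding down gives 3, 2, 2 = 7 seats, so the divisor must be adjusted.
With modified divisor 70: modified quotas P6 4.043, P3 2.557, P2 3.257.
Rounding down: P6 4, P3 2, P2 3 (total 9).
P3 receives 2.

2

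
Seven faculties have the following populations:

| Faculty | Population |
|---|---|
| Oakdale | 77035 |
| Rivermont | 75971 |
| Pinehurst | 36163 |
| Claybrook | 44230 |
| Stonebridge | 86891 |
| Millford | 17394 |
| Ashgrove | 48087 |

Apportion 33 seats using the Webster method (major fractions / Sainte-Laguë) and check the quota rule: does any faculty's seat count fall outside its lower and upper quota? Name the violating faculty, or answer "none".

Standard quotas: Oakdale 6.590, Rivermont 6.499, Pinehurst 3.093, Claybrook 3.784, Stonebridge 7.433, Millford 1.488, Ashgrove 4.114.
Webster allocation: Oakdale 7, Rivermont 7, Pinehurst 3, Claybrook 4, Stonebridge 7, Millford 1, Ashgrove 4.
Every allocation lies between the lower and upper quota.

none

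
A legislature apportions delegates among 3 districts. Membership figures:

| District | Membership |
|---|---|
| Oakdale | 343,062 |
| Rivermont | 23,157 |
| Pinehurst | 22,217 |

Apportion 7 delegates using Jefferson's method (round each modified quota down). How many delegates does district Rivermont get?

0

Standard divisor 388436/7 ≈ 55490.857; standard quotas: Oakdale 6.182, Rivermont 0.417, Pinehurst 0.400.
Rounding down gives 6, 0, 0 = 6 seats, so the divisor must be adjusted.
With modified divisor 45900: modified quotas Oakdale 7.474, Rivermont 0.505, Pinehurst 0.484.
Rounding down: Oakdale 7, Rivermont 0, Pinehurst 0 (total 7).
Rivermont receives 0.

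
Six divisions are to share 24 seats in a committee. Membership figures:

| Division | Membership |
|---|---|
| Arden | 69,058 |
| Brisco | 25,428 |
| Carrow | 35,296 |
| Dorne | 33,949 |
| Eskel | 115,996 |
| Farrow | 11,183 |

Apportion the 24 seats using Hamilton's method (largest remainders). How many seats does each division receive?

Arden 6; Brisco 2; Carrow 3; Dorne 3; Eskel 9; Farrow 1

Standard divisor: 290910 ÷ 24 ≈ 12121.25.
Standard quotas: Arden 5.6973, Brisco 2.0978, Carrow 2.9119, Dorne 2.8008, Eskel 9.5696, Farrow 0.9226.
Lower quotas: Arden 5, Brisco 2, Carrow 2, Dorne 2, Eskel 9, Farrow 0 (sum 20, leaving 4 seats).
Remainders in descending order: Farrow 0.9226, Carrow 0.9119, Dorne 0.8008, Arden 0.6973, Eskel 0.5696, Brisco 0.0978.
Largest remainders: Farrow, Carrow, Dorne, Arden receive the extra seats.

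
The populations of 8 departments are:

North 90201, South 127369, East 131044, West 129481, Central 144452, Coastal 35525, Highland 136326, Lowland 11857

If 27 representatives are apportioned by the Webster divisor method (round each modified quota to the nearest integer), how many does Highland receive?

5

Standard divisor 806255/27 ≈ 29861.296; standard quotas: North 3.021, South 4.265, East 4.388, West 4.336, Central 4.837, Coastal 1.190, Highland 4.565, Lowland 0.397.
Rounding to the nearest integer gives 3, 4, 4, 4, 5, 1, 5, 0 = 26 seats, so the divisor must be adjusted.
With modified divisor 28950: modified quotas North 3.116, South 4.400, East 4.527, West 4.473, Central 4.990, Coastal 1.227, Highland 4.709, Lowland 0.410.
Rounding to the nearest integer: North 3, South 4, East 5, West 4, Central 5, Coastal 1, Highland 5, Lowland 0 (total 27).
Highland receives 5.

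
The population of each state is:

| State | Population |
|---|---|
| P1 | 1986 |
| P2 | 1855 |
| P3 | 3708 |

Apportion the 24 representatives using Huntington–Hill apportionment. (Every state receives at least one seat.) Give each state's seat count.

P1 6, P2 6, P3 12

With divisor 315: modified quotas P1 6.305, P2 5.889, P3 11.771.
Geometric-mean thresholds: P1 √(6·7)=6.481, P2 √(5·6)=5.477, P3 √(11·12)=11.489.
Each quota rounded against its threshold gives P1 6, P2 6, P3 12 (total 24).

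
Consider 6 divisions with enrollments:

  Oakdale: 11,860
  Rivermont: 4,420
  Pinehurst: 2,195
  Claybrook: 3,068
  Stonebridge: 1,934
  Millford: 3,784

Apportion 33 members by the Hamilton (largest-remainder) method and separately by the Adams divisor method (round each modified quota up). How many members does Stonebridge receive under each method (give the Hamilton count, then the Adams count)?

Hamilton: Oakdale 14, Rivermont 5, Pinehurst 3, Claybrook 4, Stonebridge 2, Millford 5.
Adams: Oakdale 13, Rivermont 5, Pinehurst 3, Claybrook 4, Stonebridge 3, Millford 5.
Stonebridge gets 2 under Hamilton and 3 under Adams.

2 and 3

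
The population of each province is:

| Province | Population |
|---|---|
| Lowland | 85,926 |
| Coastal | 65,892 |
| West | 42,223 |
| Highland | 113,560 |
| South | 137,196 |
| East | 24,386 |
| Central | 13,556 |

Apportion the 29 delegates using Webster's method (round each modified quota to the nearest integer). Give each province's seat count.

Standard divisor 482739/29 ≈ 16646.172; standard quotas: Lowland 5.162, Coastal 3.958, West 2.536, Highland 6.822, South 8.242, East 1.465, Central 0.814.
Rounding to the nearest integer gives Lowland 5, Coastal 4, West 3, Highland 7, South 8, East 1, Central 1 — total 29, matching the house size, so no adjustment is needed.

Lowland: 5; Coastal: 4; West: 3; Highland: 7; South: 8; East: 1; Central: 1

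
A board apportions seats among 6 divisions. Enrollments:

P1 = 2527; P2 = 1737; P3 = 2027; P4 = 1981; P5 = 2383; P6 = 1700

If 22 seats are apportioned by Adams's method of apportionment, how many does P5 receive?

Standard divisor 12355/22 ≈ 561.591; standard quotas: P1 4.500, P2 3.093, P3 3.609, P4 3.527, P5 4.243, P6 3.027.
Rounding up gives 5, 4, 4, 4, 5, 4 = 26 seats, so the divisor must be adjusted.
With modified divisor 650: modified quotas P1 3.888, P2 2.672, P3 3.118, P4 3.048, P5 3.666, P6 2.615.
Rounding up: P1 4, P2 3, P3 4, P4 4, P5 4, P6 3 (total 22).
P5 receives 4.

4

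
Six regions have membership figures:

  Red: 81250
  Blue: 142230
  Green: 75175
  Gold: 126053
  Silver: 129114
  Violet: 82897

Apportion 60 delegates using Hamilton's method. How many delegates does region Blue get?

Total 636719; standard divisor 636719/60 ≈ 10611.983.
Standard quotas: Red 7.6564, Blue 13.4028, Green 7.0840, Gold 11.8784, Silver 12.1668, Violet 7.8116.
Lower quotas: Red 7, Blue 13, Green 7, Gold 11, Silver 12, Violet 7 (sum 57, leaving 3 seats).
Remainders in descending order: Gold 0.8784, Violet 0.8116, Red 0.6564, Blue 0.4028, Silver 0.1668, Green 0.0840.
Largest remainders: Gold, Violet, Red receive the extra seats.
Blue receives 13.

13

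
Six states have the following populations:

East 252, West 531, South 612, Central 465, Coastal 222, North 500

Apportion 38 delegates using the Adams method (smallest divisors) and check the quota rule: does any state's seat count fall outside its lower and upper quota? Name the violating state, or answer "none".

none

Standard quotas: East 3.709, West 7.815, South 9.007, Central 6.844, Coastal 3.267, North 7.359.
Adams allocation: East 4, West 8, South 9, Central 7, Coastal 3, North 7.
Every allocation lies between the lower and upper quota.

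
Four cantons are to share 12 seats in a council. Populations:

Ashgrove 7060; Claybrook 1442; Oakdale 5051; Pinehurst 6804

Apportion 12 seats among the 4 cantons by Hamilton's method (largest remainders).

Ashgrove=4, Claybrook=1, Oakdale=3, Pinehurst=4

The standard divisor is 20357/12 ≈ 1696.417.
Standard quotas: Ashgrove 4.1617, Claybrook 0.8500, Oakdale 2.9775, Pinehurst 4.0108.
Lower quotas: Ashgrove 4, Claybrook 0, Oakdale 2, Pinehurst 4 (sum 10, leaving 2 seats).
Remainders in descending order: Oakdale 0.9775, Claybrook 0.8500, Ashgrove 0.1617, Pinehurst 0.0108.
The surplus seats go to Oakdale, Claybrook.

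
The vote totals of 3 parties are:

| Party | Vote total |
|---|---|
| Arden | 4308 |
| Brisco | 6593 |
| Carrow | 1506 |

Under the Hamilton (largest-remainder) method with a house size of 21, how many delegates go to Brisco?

The standard divisor is 12407/21 ≈ 590.81.
Standard quotas: Arden 7.2917, Brisco 11.1593, Carrow 2.5490.
Lower quotas: Arden 7, Brisco 11, Carrow 2 (sum 20, leaving 1 seat).
Remainders in descending order: Carrow 0.5490, Arden 0.2917, Brisco 0.1593.
Largest remainder: Carrow receives the extra seat.
Brisco receives 11.

11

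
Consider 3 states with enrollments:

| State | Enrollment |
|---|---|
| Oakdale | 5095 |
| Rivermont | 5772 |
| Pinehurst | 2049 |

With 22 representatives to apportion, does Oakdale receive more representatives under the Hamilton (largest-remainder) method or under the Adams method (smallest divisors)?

Hamilton

Hamilton: Oakdale 9, Rivermont 10, Pinehurst 3.
Adams: Oakdale 8, Rivermont 10, Pinehurst 4.
Oakdale gets 9 under Hamilton and 8 under Adams.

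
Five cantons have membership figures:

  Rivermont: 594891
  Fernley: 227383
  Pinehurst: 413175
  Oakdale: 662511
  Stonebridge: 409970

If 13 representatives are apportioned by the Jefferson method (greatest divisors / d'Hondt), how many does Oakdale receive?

Standard divisor 2307930/13 ≈ 177533.077; standard quotas: Rivermont 3.351, Fernley 1.281, Pinehurst 2.327, Oakdale 3.732, Stonebridge 2.309.
Rounding down gives 3, 1, 2, 3, 2 = 11 seats, so the divisor must be adjusted.
With modified divisor 143200: modified quotas Rivermont 4.154, Fernley 1.588, Pinehurst 2.885, Oakdale 4.626, Stonebridge 2.863.
Rounding down: Rivermont 4, Fernley 1, Pinehurst 2, Oakdale 4, Stonebridge 2 (total 13).
Oakdale receives 4.

4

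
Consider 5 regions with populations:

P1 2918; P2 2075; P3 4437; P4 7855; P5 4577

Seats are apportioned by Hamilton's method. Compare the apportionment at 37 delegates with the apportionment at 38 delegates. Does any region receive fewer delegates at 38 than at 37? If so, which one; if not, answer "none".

At 37 seats: P1 5, P2 4, P3 7, P4 13, P5 8.
At 38 seats: P1 5, P2 3, P3 8, P4 14, P5 8.
P2 drops from 4 to 3.

P2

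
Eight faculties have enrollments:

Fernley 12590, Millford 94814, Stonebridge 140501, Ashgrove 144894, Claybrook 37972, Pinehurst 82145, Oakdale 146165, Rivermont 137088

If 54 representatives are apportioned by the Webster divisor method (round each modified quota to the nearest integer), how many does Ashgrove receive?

10

Standard divisor 796169/54 ≈ 14743.87; standard quotas: Fernley 0.854, Millford 6.431, Stonebridge 9.529, Ashgrove 9.827, Claybrook 2.575, Pinehurst 5.571, Oakdale 9.914, Rivermont 9.298.
Rounding to the nearest integer gives 1, 6, 10, 10, 3, 6, 10, 9 = 55 seats, so the divisor must be adjusted.
With modified divisor 14860: modified quotas Fernley 0.847, Millford 6.380, Stonebridge 9.455, Ashgrove 9.751, Claybrook 2.555, Pinehurst 5.528, Oakdale 9.836, Rivermont 9.225.
Rounding to the nearest integer: Fernley 1, Millford 6, Stonebridge 9, Ashgrove 10, Claybrook 3, Pinehurst 6, Oakdale 10, Rivermont 9 (total 54).
Ashgrove receives 10.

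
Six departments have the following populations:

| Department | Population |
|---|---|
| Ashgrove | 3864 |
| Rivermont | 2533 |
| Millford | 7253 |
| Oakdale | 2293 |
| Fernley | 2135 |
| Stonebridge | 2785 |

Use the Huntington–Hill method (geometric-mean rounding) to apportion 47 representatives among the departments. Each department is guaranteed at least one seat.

Ashgrove: 9; Rivermont: 6; Millford: 16; Oakdale: 5; Fernley: 5; Stonebridge: 6

With divisor 448: modified quotas Ashgrove 8.625, Rivermont 5.654, Millford 16.190, Oakdale 5.118, Fernley 4.766, Stonebridge 6.217.
Geometric-mean thresholds: Ashgrove √(8·9)=8.485, Rivermont √(5·6)=5.477, Millford √(16·17)=16.492, Oakdale √(5·6)=5.477, Fernley √(4·5)=4.472, Stonebridge √(6·7)=6.481.
Each quota rounded against its threshold gives Ashgrove 9, Rivermont 6, Millford 16, Oakdale 5, Fernley 5, Stonebridge 6 (total 47).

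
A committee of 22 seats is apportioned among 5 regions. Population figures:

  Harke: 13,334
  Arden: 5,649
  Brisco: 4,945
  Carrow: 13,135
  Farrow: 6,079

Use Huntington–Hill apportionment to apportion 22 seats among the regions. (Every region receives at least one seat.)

Harke 7, Arden 3, Brisco 2, Carrow 7, Farrow 3

With divisor 2023: modified quotas Harke 6.591, Arden 2.792, Brisco 2.444, Carrow 6.493, Farrow 3.005.
Geometric-mean thresholds: Harke √(6·7)=6.481, Arden √(2·3)=2.449, Brisco √(2·3)=2.449, Carrow √(6·7)=6.481, Farrow √(3·4)=3.464.
Each quota rounded against its threshold gives Harke 7, Arden 3, Brisco 2, Carrow 7, Farrow 3 (total 22).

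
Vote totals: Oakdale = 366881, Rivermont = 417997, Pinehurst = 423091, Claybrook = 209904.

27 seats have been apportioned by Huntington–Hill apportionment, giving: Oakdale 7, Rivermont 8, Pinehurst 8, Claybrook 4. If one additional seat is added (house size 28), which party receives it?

Priority for the next seat is population ÷ (√(s·(s+1))).
Priorities: Oakdale 49026.536, Rivermont 49261.419, Pinehurst 49861.753, Claybrook 46935.961.
Highest priority: Pinehurst.

Pinehurst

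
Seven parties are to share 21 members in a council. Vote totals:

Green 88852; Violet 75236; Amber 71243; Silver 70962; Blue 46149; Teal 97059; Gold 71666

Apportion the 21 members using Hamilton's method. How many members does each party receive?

Green 3, Violet 3, Amber 3, Silver 3, Blue 2, Teal 4, Gold 3

Total 521167; standard divisor 521167/21 ≈ 24817.476.
Standard quotas: Green 3.5802, Violet 3.0316, Amber 2.8707, Silver 2.8594, Blue 1.8595, Teal 3.9109, Gold 2.8877.
Lower quotas: Green 3, Violet 3, Amber 2, Silver 2, Blue 1, Teal 3, Gold 2 (sum 16, leaving 5 seats).
Remainders in descending order: Teal 0.9109, Gold 0.8877, Amber 0.8707, Blue 0.8595, Silver 0.8594, Green 0.5802, Violet 0.0316.
Largest remainders: Teal, Gold, Amber, Blue, Silver receive the extra seats.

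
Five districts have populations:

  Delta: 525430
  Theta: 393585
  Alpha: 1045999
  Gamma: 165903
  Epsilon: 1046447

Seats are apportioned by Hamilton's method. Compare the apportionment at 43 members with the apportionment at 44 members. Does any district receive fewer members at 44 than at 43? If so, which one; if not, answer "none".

At 43 seats: Delta 7, Theta 6, Alpha 14, Gamma 2, Epsilon 14.
At 44 seats: Delta 7, Theta 5, Alpha 15, Gamma 2, Epsilon 15.
Theta drops from 6 to 5.

Theta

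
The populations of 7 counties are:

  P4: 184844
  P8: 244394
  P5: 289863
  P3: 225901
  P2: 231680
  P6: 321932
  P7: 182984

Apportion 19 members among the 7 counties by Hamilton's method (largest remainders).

P4 2, P8 3, P5 3, P3 2, P2 3, P6 4, P7 2

Standard divisor: 1681598 ÷ 19 ≈ 88505.158.
Standard quotas: P4 2.0885, P8 2.7614, P5 3.2751, P3 2.5524, P2 2.6177, P6 3.6374, P7 2.0675.
Lower quotas: P4 2, P8 2, P5 3, P3 2, P2 2, P6 3, P7 2 (sum 16, leaving 3 seats).
Remainders in descending order: P8 0.7614, P6 0.6374, P2 0.6177, P3 0.5524, P5 0.2751, P4 0.0885, P7 0.0675.
Largest remainders: P8, P6, P2 receive the extra seats.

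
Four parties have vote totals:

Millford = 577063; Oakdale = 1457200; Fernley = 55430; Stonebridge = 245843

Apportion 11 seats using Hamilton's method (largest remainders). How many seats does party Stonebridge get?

Total 2335536; standard divisor 2335536/11 ≈ 212321.455.
Standard quotas: Millford 2.7179, Oakdale 6.8632, Fernley 0.2611, Stonebridge 1.1579.
Lower quotas: Millford 2, Oakdale 6, Fernley 0, Stonebridge 1 (sum 9, leaving 2 seats).
Remainders in descending order: Oakdale 0.8632, Millford 0.7179, Fernley 0.2611, Stonebridge 0.1579.
Largest remainders: Oakdale, Millford receive the extra seats.
Stonebridge receives 1.

1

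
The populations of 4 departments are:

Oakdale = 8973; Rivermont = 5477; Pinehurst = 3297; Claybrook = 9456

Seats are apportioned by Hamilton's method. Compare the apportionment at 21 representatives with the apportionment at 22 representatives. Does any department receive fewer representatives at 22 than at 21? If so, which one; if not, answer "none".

At 21 seats: Oakdale 7, Rivermont 4, Pinehurst 3, Claybrook 7.
At 22 seats: Oakdale 7, Rivermont 4, Pinehurst 3, Claybrook 8.
No department's allocation decreased.

none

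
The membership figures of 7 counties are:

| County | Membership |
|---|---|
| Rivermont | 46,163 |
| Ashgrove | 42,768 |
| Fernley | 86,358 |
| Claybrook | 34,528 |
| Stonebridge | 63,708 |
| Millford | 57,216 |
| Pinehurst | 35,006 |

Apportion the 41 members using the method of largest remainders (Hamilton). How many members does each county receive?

Rivermont 5, Ashgrove 5, Fernley 10, Claybrook 4, Stonebridge 7, Millford 6, Pinehurst 4

Total 365747; standard divisor 365747/41 ≈ 8920.659.
Standard quotas: Rivermont 5.1748, Ashgrove 4.7943, Fernley 9.6807, Claybrook 3.8706, Stonebridge 7.1416, Millford 6.4139, Pinehurst 3.9241.
Lower quotas: Rivermont 5, Ashgrove 4, Fernley 9, Claybrook 3, Stonebridge 7, Millford 6, Pinehurst 3 (sum 37, leaving 4 seats).
Remainders in descending order: Pinehurst 0.9241, Claybrook 0.8706, Ashgrove 0.7943, Fernley 0.6807, Millford 0.4139, Rivermont 0.1748, Stonebridge 0.1416.
Largest remainders: Pinehurst, Claybrook, Ashgrove, Fernley receive the extra seats.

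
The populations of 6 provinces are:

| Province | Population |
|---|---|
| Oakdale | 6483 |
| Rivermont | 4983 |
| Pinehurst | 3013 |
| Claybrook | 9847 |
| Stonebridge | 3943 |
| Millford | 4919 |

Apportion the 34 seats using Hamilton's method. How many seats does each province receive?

Oakdale 7, Rivermont 5, Pinehurst 3, Claybrook 10, Stonebridge 4, Millford 5

Standard divisor: 33188 ÷ 34 ≈ 976.118.
Standard quotas: Oakdale 6.6416, Rivermont 5.1049, Pinehurst 3.0867, Claybrook 10.0879, Stonebridge 4.0395, Millford 5.0394.
Lower quotas: Oakdale 6, Rivermont 5, Pinehurst 3, Claybrook 10, Stonebridge 4, Millford 5 (sum 33, leaving 1 seat).
Remainders in descending order: Oakdale 0.6416, Rivermont 0.1049, Claybrook 0.0879, Pinehurst 0.0867, Stonebridge 0.0395, Millford 0.0394.
Largest remainder: Oakdale receives the extra seat.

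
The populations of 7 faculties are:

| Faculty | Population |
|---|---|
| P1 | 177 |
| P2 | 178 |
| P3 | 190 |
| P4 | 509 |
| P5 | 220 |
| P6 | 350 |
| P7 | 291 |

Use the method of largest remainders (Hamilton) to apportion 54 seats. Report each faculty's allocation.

Standard divisor: 1915 ÷ 54 ≈ 35.463.
Standard quotas: P1 4.991, P2 5.019, P3 5.358, P4 14.353, P5 6.204, P6 9.869, P7 8.206.
Lower quotas: P1 4, P2 5, P3 5, P4 14, P5 6, P6 9, P7 8 (sum 51, leaving 3 seats).
Remainders in descending order: P1 0.991, P6 0.869, P3 0.358, P4 0.353, P7 0.206, P5 0.204, P2 0.019.
The surplus seats go to P1, P6, P3.

P1=5, P2=5, P3=6, P4=14, P5=6, P6=10, P7=8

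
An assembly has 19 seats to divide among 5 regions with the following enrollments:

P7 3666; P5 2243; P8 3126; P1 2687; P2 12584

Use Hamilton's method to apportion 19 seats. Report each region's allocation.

P7: 3, P5: 2, P8: 2, P1: 2, P2: 10

Standard divisor: 24306 ÷ 19 ≈ 1279.263.
Standard quotas: P7 2.8657, P5 1.7534, P8 2.4436, P1 2.1004, P2 9.8369.
Lower quotas: P7 2, P5 1, P8 2, P1 2, P2 9 (sum 16, leaving 3 seats).
Remainders in descending order: P7 0.8657, P2 0.8369, P5 0.7534, P8 0.4436, P1 0.1004.
Largest remainders: P7, P2, P5 receive the extra seats.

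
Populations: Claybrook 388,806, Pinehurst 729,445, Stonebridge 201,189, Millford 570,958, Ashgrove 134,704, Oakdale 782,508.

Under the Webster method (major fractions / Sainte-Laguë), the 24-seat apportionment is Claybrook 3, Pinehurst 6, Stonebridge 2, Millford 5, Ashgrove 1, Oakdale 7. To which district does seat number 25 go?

Priority for the next seat is population ÷ (current seats + 0.5).
Priorities: Claybrook 111087.429, Pinehurst 112222.308, Stonebridge 80475.600, Millford 103810.545, Ashgrove 89802.667, Oakdale 104334.400.
Highest priority: Pinehurst.

Pinehurst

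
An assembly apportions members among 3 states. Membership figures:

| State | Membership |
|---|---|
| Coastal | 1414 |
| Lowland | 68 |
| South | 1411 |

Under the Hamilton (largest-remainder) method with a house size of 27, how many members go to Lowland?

Standard divisor: 2893 ÷ 27 ≈ 107.148.
Standard quotas: Coastal 13.197, Lowland 0.635, South 13.169.
Lower quotas: Coastal 13, Lowland 0, South 13 (sum 26, leaving 1 seat).
Remainders in descending order: Lowland 0.635, Coastal 0.197, South 0.169.
Largest remainder: Lowland receives the extra seat.
Lowland receives 1.

1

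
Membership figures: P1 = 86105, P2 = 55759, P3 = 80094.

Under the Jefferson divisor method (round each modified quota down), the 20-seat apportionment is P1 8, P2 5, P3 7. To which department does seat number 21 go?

Priority for the next seat is population ÷ (current seats + 1).
Priorities: P1 9567.222, P2 9293.167, P3 10011.750.
Highest priority: P3.

P3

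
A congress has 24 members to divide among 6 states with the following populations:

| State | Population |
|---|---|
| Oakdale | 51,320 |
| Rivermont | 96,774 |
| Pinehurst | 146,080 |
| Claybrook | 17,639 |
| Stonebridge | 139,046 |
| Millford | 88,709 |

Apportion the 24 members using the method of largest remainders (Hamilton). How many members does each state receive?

Total 539568; standard divisor 539568/24 = 22482.
Standard quotas: Oakdale 2.2827, Rivermont 4.3045, Pinehurst 6.4976, Claybrook 0.7846, Stonebridge 6.1848, Millford 3.9458.
Lower quotas: Oakdale 2, Rivermont 4, Pinehurst 6, Claybrook 0, Stonebridge 6, Millford 3 (sum 21, leaving 3 seats).
Remainders in descending order: Millford 0.9458, Claybrook 0.7846, Pinehurst 0.4976, Rivermont 0.3045, Oakdale 0.2827, Stonebridge 0.1848.
The surplus seats go to Millford, Claybrook, Pinehurst.

Oakdale 2, Rivermont 4, Pinehurst 7, Claybrook 1, Stonebridge 6, Millford 4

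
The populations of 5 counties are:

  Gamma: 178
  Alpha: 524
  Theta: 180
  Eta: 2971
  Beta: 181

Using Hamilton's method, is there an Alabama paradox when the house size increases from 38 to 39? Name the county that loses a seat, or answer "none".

At 38 seats: Gamma 1, Alpha 5, Theta 2, Eta 28, Beta 2.
At 39 seats: Gamma 1, Alpha 5, Theta 2, Eta 29, Beta 2.
No county's allocation decreased.

none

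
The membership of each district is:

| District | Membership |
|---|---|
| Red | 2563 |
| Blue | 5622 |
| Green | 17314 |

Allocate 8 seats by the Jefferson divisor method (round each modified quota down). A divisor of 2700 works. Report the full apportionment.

With modified divisor 2700: modified quotas Red 0.949, Blue 2.082, Green 6.413.
Rounding down: Red 0, Blue 2, Green 6 (total 8).

Red 0, Blue 2, Green 6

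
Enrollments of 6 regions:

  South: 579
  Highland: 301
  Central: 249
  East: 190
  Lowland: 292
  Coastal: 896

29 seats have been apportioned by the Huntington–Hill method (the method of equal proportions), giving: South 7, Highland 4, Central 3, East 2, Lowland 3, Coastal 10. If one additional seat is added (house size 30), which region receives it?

Priority for the next seat is population ÷ (√(s·(s+1))).
Priorities: South 77.372, Highland 67.306, Central 71.880, East 77.567, Lowland 84.293, Coastal 85.430.
Highest priority: Coastal.

Coastal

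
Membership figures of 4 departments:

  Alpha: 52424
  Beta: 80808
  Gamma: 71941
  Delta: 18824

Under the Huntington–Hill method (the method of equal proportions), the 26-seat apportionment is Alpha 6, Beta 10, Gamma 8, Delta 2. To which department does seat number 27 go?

Gamma

Priority for the next seat is population ÷ (√(s·(s+1))).
Priorities: Alpha 8089.199, Beta 7704.740, Gamma 8478.328, Delta 7684.866.
Highest priority: Gamma.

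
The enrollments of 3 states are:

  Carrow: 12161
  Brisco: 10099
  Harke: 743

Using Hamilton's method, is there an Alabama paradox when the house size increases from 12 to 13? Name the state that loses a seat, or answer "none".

Harke

At 12 seats: Carrow 6, Brisco 5, Harke 1.
At 13 seats: Carrow 7, Brisco 6, Harke 0.
Harke drops from 1 to 0.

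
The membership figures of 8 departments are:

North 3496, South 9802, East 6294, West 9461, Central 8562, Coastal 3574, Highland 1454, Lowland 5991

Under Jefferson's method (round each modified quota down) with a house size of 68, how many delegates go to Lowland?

8

Standard divisor 48634/68 ≈ 715.206; standard quotas: North 4.888, South 13.705, East 8.800, West 13.228, Central 11.971, Coastal 4.997, Highland 2.033, Lowland 8.377.
Rounding down gives 4, 13, 8, 13, 11, 4, 2, 8 = 63 seats, so the divisor must be adjusted.
With modified divisor 690: modified quotas North 5.067, South 14.206, East 9.122, West 13.712, Central 12.409, Coastal 5.180, Highland 2.107, Lowland 8.683.
Rounding down: North 5, South 14, East 9, West 13, Central 12, Coastal 5, Highland 2, Lowland 8 (total 68).
Lowland receives 8.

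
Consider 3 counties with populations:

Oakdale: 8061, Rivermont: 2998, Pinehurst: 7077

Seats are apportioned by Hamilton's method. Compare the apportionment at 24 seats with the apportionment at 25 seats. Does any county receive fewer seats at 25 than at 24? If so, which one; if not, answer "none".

At 24 seats: Oakdale 11, Rivermont 4, Pinehurst 9.
At 25 seats: Oakdale 11, Rivermont 4, Pinehurst 10.
No county's allocation decreased.

none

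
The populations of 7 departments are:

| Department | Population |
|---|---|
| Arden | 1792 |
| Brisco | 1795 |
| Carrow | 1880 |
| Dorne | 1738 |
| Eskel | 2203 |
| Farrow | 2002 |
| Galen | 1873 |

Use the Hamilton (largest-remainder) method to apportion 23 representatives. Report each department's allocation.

Arden 3, Brisco 3, Carrow 3, Dorne 3, Eskel 4, Farrow 4, Galen 3

Standard divisor: 13283 ÷ 23 ≈ 577.522.
Standard quotas: Arden 3.103, Brisco 3.108, Carrow 3.255, Dorne 3.009, Eskel 3.815, Farrow 3.467, Galen 3.243.
Lower quotas: Arden 3, Brisco 3, Carrow 3, Dorne 3, Eskel 3, Farrow 3, Galen 3 (sum 21, leaving 2 seats).
Remainders in descending order: Eskel 0.815, Farrow 0.467, Carrow 0.255, Galen 0.243, Brisco 0.108, Arden 0.103, Dorne 0.009.
The surplus seats go to Eskel, Farrow.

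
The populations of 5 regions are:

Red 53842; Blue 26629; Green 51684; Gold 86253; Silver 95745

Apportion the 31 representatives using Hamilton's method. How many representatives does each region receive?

The standard divisor is 314153/31 ≈ 10133.968.
Standard quotas: Red 5.3130, Blue 2.6277, Green 5.1001, Gold 8.5113, Silver 9.4479.
Lower quotas: Red 5, Blue 2, Green 5, Gold 8, Silver 9 (sum 29, leaving 2 seats).
Remainders in descending order: Blue 0.6277, Gold 0.5113, Silver 0.4479, Red 0.3130, Green 0.1001.
Largest remainders: Blue, Gold receive the extra seats.

Red: 5, Blue: 3, Green: 5, Gold: 9, Silver: 9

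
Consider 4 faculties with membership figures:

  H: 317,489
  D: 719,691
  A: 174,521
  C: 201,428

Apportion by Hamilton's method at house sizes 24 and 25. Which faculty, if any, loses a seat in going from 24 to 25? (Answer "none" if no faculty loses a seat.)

C

At 24 seats: H 5, D 12, A 3, C 4.
At 25 seats: H 6, D 13, A 3, C 3.
C drops from 4 to 3.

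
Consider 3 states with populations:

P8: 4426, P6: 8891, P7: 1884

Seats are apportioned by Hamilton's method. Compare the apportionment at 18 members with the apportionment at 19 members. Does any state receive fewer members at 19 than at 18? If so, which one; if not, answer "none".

At 18 seats: P8 5, P6 11, P7 2.
At 19 seats: P8 6, P6 11, P7 2.
No state's allocation decreased.

none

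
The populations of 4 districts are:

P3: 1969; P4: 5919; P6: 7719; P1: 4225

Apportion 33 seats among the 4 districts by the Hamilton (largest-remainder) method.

Total 19832; standard divisor 19832/33 ≈ 600.97.
Standard quotas: P3 3.2764, P4 9.8491, P6 12.8442, P1 7.0303.
Lower quotas: P3 3, P4 9, P6 12, P1 7 (sum 31, leaving 2 seats).
Remainders in descending order: P4 0.8491, P6 0.8442, P3 0.2764, P1 0.0303.
Largest remainders: P4, P6 receive the extra seats.

P3 3; P4 10; P6 13; P1 7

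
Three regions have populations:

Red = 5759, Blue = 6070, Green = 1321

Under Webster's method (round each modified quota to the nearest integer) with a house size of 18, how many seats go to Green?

2

Standard divisor 13150/18 ≈ 730.556; standard quotas: Red 7.883, Blue 8.309, Green 1.808.
Rounding to the nearest integer gives Red 8, Blue 8, Green 2 — total 18, matching the house size, so no adjustment is needed.
Green receives 2.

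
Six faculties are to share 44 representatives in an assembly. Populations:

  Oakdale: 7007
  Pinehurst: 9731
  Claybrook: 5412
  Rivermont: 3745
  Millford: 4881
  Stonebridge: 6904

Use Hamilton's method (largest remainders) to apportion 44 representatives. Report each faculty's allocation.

Total 37680; standard divisor 37680/44 ≈ 856.364.
Standard quotas: Oakdale 8.1823, Pinehurst 11.3632, Claybrook 6.3197, Rivermont 4.3731, Millford 5.6997, Stonebridge 8.0620.
Lower quotas: Oakdale 8, Pinehurst 11, Claybrook 6, Rivermont 4, Millford 5, Stonebridge 8 (sum 42, leaving 2 seats).
Remainders in descending order: Millford 0.6997, Rivermont 0.3731, Pinehurst 0.3632, Claybrook 0.3197, Oakdale 0.1823, Stonebridge 0.0620.
The surplus seats go to Millford, Rivermont.

Oakdale: 8; Pinehurst: 11; Claybrook: 6; Rivermont: 5; Millford: 6; Stonebridge: 8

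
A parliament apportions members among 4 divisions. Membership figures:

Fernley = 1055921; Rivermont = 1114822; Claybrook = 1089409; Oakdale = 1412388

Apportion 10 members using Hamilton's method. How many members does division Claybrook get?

2

Standard divisor: 4672540 ÷ 10 = 467254.
Standard quotas: Fernley 2.2598, Rivermont 2.3859, Claybrook 2.3315, Oakdale 3.0227.
Lower quotas: Fernley 2, Rivermont 2, Claybrook 2, Oakdale 3 (sum 9, leaving 1 seat).
Remainders in descending order: Rivermont 0.3859, Claybrook 0.3315, Fernley 0.2598, Oakdale 0.0227.
Largest remainder: Rivermont receives the extra seat.
Claybrook receives 2.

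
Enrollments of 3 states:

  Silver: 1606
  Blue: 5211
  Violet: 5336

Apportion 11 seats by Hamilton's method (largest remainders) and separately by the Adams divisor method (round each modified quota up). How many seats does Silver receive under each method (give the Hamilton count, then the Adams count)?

1 and 2

Hamilton: Silver 1, Blue 5, Violet 5.
Adams: Silver 2, Blue 4, Violet 5.
Silver gets 1 under Hamilton and 2 under Adams.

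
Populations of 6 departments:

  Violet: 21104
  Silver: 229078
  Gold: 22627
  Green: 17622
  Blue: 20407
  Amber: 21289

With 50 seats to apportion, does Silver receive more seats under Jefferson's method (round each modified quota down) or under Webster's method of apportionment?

Jefferson: Violet 3, Silver 36, Gold 3, Green 2, Blue 3, Amber 3.
Webster: Violet 3, Silver 35, Gold 3, Green 3, Blue 3, Amber 3.
Silver gets 36 under Jefferson and 35 under Webster.

Jefferson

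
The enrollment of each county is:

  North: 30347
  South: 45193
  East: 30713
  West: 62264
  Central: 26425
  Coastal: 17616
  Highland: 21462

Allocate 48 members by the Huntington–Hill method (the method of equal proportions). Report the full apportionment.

North: 6, South: 9, East: 6, West: 13, Central: 6, Coastal: 4, Highland: 4

With divisor 4812: modified quotas North 6.307, South 9.392, East 6.383, West 12.939, Central 5.491, Coastal 3.661, Highland 4.460.
Geometric-mean thresholds: North √(6·7)=6.481, South √(9·10)=9.487, East √(6·7)=6.481, West √(12·13)=12.490, Central √(5·6)=5.477, Coastal √(3·4)=3.464, Highland √(4·5)=4.472.
Each quota rounded against its threshold gives North 6, South 9, East 6, West 13, Central 6, Coastal 4, Highland 4 (total 48).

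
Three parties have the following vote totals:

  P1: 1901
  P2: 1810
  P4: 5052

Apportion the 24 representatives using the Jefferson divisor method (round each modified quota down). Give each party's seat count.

Standard divisor 8763/24 ≈ 365.125; standard quotas: P1 5.206, P2 4.957, P4 13.836.
Rounding down gives 5, 4, 13 = 22 seats, so the divisor must be adjusted.
With modified divisor 350: modified quotas P1 5.431, P2 5.171, P4 14.434.
Rounding down: P1 5, P2 5, P4 14 (total 24).

P1 5, P2 5, P4 14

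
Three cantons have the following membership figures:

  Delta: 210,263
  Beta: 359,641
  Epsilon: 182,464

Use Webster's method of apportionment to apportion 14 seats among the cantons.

Standard divisor 752368/14 ≈ 53740.571; standard quotas: Delta 3.913, Beta 6.692, Epsilon 3.395.
Rounding to the nearest integer gives Delta 4, Beta 7, Epsilon 3 — total 14, matching the house size, so no adjustment is needed.

Delta 4, Beta 7, Epsilon 3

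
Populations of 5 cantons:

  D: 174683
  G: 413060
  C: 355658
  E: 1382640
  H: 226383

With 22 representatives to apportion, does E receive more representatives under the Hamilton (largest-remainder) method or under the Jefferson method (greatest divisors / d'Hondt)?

Hamilton: D 1, G 4, C 3, E 12, H 2.
Jefferson: D 1, G 3, C 3, E 13, H 2.
E gets 12 under Hamilton and 13 under Jefferson.

Jefferson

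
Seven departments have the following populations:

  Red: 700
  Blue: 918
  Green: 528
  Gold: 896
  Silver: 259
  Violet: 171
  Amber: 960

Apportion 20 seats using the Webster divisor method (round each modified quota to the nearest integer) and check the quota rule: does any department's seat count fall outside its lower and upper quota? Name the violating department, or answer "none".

none

Standard quotas: Red 3.159, Blue 4.143, Green 2.383, Gold 4.043, Silver 1.169, Violet 0.772, Amber 4.332.
Webster allocation: Red 3, Blue 4, Green 2, Gold 4, Silver 1, Violet 1, Amber 5.
Every allocation lies between the lower and upper quota.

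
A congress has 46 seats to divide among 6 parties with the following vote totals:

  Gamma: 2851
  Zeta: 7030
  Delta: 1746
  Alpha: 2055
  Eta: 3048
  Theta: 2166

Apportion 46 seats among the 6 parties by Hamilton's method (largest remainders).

Gamma 7, Zeta 17, Delta 4, Alpha 5, Eta 8, Theta 5

Total 18896; standard divisor 18896/46 ≈ 410.783.
Standard quotas: Gamma 6.9404, Zeta 17.1137, Delta 4.2504, Alpha 5.0026, Eta 7.4200, Theta 5.2729.
Lower quotas: Gamma 6, Zeta 17, Delta 4, Alpha 5, Eta 7, Theta 5 (sum 44, leaving 2 seats).
Remainders in descending order: Gamma 0.9404, Eta 0.4200, Theta 0.2729, Delta 0.2504, Zeta 0.1137, Alpha 0.0026.
Largest remainders: Gamma, Eta receive the extra seats.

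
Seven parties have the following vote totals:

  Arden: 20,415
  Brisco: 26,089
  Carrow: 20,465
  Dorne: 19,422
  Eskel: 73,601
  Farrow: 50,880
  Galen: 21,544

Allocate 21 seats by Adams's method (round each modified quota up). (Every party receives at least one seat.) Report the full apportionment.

Arden 2; Brisco 3; Carrow 2; Dorne 2; Eskel 6; Farrow 4; Galen 2

Standard divisor 232416/21 ≈ 11067.429; standard quotas: Arden 1.845, Brisco 2.357, Carrow 1.849, Dorne 1.755, Eskel 6.650, Farrow 4.597, Galen 1.947.
Rounding up gives 2, 3, 2, 2, 7, 5, 2 = 23 seats, so the divisor must be adjusted.
With modified divisor 12900: modified quotas Arden 1.583, Brisco 2.022, Carrow 1.586, Dorne 1.506, Eskel 5.706, Farrow 3.944, Galen 1.670.
Rounding up: Arden 2, Brisco 3, Carrow 2, Dorne 2, Eskel 6, Farrow 4, Galen 2 (total 21).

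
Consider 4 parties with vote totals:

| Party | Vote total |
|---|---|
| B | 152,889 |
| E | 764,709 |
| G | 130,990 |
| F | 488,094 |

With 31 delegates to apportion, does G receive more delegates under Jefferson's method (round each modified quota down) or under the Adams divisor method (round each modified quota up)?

Adams

Jefferson: B 3, E 16, G 2, F 10.
Adams: B 3, E 15, G 3, F 10.
G gets 2 under Jefferson and 3 under Adams.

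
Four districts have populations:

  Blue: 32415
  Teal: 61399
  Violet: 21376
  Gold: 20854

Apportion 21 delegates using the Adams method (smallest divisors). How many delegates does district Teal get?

Standard divisor 136044/21 ≈ 6478.286; standard quotas: Blue 5.004, Teal 9.478, Violet 3.300, Gold 3.219.
Rounding up gives 6, 10, 4, 4 = 24 seats, so the divisor must be adjusted.
With modified divisor 7000: modified quotas Blue 4.631, Teal 8.771, Violet 3.054, Gold 2.979.
Rounding up: Blue 5, Teal 9, Violet 4, Gold 3 (total 21).
Teal receives 9.

9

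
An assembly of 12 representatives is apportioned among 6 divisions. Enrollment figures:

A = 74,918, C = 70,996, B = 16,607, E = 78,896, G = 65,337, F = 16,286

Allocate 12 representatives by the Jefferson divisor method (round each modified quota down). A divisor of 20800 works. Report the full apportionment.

With modified divisor 20800: modified quotas A 3.602, C 3.413, B 0.798, E 3.793, G 3.141, F 0.783.
Rounding down: A 3, C 3, B 0, E 3, G 3, F 0 (total 12).

A 3, C 3, B 0, E 3, G 3, F 0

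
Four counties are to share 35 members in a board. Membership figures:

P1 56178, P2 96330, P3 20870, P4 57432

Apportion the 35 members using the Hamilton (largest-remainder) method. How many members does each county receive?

Total 230810; standard divisor 230810/35 ≈ 6594.571.
Standard quotas: P1 8.5188, P2 14.6075, P3 3.1647, P4 8.7090.
Lower quotas: P1 8, P2 14, P3 3, P4 8 (sum 33, leaving 2 seats).
Remainders in descending order: P4 0.7090, P2 0.6075, P1 0.5188, P3 0.1647.
The surplus seats go to P4, P2.

P1: 8, P2: 15, P3: 3, P4: 9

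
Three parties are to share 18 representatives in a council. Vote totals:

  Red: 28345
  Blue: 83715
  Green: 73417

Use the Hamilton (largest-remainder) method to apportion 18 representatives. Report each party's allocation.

Red 3, Blue 8, Green 7

Total 185477; standard divisor 185477/18 ≈ 10304.278.
Standard quotas: Red 2.7508, Blue 8.1243, Green 7.1249.
Lower quotas: Red 2, Blue 8, Green 7 (sum 17, leaving 1 seat).
Remainders in descending order: Red 0.7508, Green 0.1249, Blue 0.1243.
Largest remainder: Red receives the extra seat.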